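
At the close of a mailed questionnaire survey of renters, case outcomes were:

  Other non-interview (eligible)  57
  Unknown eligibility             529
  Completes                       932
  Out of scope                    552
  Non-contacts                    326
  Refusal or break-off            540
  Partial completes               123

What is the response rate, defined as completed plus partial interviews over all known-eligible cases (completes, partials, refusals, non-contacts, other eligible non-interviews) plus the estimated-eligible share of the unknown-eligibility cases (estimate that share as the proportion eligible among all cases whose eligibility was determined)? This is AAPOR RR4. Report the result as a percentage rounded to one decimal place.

44.1%

Numerator: 932 + 123 = 1055
Eligible (known): 932 + 123 + 540 + 326 + 57 = 1978
e = 1978 / (1978 + 552) = 1978 / 2530 = 0.7818
Estimated eligible among unknowns: 0.7818 × 529 = 413.57
Denom: 1978 + 413.57 = 2391.57
RR4 = 1055 / 2391.57 = 0.4411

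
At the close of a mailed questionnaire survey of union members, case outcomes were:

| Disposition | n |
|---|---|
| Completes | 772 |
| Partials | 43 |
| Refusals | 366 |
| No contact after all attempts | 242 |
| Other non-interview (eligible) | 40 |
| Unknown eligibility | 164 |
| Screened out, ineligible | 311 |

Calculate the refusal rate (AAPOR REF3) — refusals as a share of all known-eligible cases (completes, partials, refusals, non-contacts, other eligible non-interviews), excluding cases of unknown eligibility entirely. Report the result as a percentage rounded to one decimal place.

25.0%

Num: 366
Denominator: 772 + 43 + 366 + 242 + 40 = 1463
REF3 = 366 / 1463 = 0.2502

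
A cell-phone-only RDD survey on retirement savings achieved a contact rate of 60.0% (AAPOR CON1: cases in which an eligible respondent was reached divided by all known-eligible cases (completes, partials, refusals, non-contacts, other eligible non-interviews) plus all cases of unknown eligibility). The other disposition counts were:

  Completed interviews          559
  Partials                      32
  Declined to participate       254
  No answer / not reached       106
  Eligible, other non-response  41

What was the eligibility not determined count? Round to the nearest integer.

485

Numerator: 559 + 32 + 254 + 41 = 886
CON1 = 886 / D = 0.600
D = 886 / 0.600 = 1476.7
Rest of base = 992
eligibility not determined = 1476.7 − 992 ≈ 485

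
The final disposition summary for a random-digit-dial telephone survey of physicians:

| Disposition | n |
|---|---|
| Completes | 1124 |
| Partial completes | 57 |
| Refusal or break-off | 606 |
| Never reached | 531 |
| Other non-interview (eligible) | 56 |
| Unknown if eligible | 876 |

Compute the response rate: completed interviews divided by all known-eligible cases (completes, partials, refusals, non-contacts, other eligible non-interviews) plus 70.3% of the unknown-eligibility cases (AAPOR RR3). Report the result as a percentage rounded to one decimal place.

37.6%

Num = 1124
Eligible (known) = 1124 + 57 + 606 + 531 + 56 = 2374
Eligible share of unknowns = 0.7030 × 876 = 615.83
Denom = 2374 + 615.83 = 2989.83
RR3 = 1124 / 2989.83 = 0.3759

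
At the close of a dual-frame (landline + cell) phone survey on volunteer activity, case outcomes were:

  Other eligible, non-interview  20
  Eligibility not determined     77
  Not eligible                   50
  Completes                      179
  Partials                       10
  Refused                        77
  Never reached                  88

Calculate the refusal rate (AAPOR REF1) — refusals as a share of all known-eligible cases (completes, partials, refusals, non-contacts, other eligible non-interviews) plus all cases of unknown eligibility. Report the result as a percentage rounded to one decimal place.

17.1%

Numerator → 77
Denominator → 179 + 10 + 77 + 88 + 20 + 77 = 451
REF1 = 77 / 451 = 0.1707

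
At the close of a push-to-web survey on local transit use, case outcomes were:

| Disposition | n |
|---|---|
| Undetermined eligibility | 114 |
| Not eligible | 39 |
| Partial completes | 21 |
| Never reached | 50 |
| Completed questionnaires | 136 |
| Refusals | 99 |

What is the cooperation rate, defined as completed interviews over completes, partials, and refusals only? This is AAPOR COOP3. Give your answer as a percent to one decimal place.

53.1%

Top = 136
Denom = 136 + 21 + 99 = 256
COOP3 = 136 / 256 = 0.5312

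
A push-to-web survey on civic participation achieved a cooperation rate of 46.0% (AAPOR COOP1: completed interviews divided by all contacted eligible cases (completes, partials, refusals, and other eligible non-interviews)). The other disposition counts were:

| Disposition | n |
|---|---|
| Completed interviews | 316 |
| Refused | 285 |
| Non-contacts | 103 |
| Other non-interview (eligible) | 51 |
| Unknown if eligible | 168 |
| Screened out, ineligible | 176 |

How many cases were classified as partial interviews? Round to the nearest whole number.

COOP1 = 316 / D = 0.460
D = 316 / 0.460 = 687.0
Rest of base = 652
partial interviews = 687.0 − 652 ≈ 35

35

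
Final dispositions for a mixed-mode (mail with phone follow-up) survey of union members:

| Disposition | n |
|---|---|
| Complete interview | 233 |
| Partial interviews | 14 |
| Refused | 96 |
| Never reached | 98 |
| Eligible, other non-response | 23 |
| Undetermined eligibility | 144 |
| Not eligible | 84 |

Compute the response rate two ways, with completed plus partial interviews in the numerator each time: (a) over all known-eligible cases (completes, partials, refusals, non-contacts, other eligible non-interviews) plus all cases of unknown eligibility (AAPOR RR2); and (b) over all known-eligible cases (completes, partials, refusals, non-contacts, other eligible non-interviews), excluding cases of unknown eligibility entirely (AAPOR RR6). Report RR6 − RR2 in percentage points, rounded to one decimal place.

Numerator → 233 + 14 = 247
Denom → 233 + 14 + 96 + 98 + 23 + 144 = 608
RR2 = 247 / 608 = 0.4062
Denom → 233 + 14 + 96 + 98 + 23 = 464
RR6 = 247 / 464 = 0.5323
Difference = 53.23 − 40.62 = 12.61 percentage points

12.6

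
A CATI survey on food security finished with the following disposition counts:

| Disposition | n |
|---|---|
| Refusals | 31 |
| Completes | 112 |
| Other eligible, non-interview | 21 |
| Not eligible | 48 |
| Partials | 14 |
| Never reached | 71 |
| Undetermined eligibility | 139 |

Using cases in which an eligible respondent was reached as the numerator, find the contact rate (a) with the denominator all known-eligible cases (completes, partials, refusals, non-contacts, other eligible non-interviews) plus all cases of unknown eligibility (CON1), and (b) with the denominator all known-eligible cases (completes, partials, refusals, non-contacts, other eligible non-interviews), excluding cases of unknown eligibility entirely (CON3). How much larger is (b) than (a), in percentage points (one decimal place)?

25.6

Numerator: 112 + 14 + 31 + 21 = 178
Denominator: 112 + 14 + 31 + 71 + 21 + 139 = 388
CON1 = 178 / 388 = 0.4588
Denominator: 112 + 14 + 31 + 71 + 21 = 249
CON3 = 178 / 249 = 0.7149
Difference = 71.49 − 45.88 = 25.61 percentage points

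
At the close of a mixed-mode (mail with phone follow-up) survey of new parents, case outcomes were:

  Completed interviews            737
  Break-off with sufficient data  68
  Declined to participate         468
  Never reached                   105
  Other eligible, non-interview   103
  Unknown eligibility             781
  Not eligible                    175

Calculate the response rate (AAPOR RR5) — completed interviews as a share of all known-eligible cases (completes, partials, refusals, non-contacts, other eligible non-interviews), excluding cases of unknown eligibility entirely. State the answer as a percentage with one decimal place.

Numerator → 737
Denominator → 737 + 68 + 468 + 105 + 103 = 1481
RR5 = 737 / 1481 = 0.4976

49.8%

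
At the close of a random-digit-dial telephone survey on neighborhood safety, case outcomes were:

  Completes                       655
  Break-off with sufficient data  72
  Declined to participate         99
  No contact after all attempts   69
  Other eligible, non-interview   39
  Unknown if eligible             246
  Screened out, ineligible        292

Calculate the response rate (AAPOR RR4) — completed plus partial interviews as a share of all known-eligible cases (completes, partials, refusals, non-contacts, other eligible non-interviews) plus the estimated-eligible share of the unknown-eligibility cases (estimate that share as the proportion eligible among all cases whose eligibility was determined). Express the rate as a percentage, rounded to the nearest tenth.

64.8%

Top = 655 + 72 = 727
Determined eligible = 655 + 72 + 99 + 69 + 39 = 934
e = 934 / (934 + 292) = 934 / 1226 = 0.7618
e × U = 0.7618 × 246 = 187.40
Denominator = 934 + 187.40 = 1121.40
RR4 = 727 / 1121.40 = 0.6483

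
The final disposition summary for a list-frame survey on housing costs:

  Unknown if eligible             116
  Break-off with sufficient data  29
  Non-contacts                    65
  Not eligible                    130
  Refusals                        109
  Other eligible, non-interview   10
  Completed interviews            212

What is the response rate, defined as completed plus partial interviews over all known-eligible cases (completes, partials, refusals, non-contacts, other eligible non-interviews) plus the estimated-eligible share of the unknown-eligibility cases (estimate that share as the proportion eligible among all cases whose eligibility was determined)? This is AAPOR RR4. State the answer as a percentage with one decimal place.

Numerator → 212 + 29 = 241
Eligible (known) → 212 + 29 + 109 + 65 + 10 = 425
e = 425 / (425 + 130) = 425 / 555 = 0.7658
Eligible share of unknowns → 0.7658 × 116 = 88.83
Base → 425 + 88.83 = 513.83
RR4 = 241 / 513.83 = 0.4690

46.9%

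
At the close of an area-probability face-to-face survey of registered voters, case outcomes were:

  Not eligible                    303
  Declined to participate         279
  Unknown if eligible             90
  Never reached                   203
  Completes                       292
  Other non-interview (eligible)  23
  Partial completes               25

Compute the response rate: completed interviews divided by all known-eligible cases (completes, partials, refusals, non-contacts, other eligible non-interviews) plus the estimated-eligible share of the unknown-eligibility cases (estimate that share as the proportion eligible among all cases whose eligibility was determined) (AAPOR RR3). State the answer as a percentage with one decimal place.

Top: 292
Eligible (known): 292 + 25 + 279 + 203 + 23 = 822
e = 822 / (822 + 303) = 822 / 1125 = 0.7307
Estimated eligible among unknowns: 0.7307 × 90 = 65.76
Base: 822 + 65.76 = 887.76
RR3 = 292 / 887.76 = 0.3289

32.9%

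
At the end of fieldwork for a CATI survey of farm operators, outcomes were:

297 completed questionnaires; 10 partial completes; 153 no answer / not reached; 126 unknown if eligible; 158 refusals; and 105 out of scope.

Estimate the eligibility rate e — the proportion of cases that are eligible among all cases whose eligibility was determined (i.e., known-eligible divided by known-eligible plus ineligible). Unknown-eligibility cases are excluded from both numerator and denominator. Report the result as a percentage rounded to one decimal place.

85.5%

Known eligible: 297 + 10 + 158 + 153 = 618
e = 618 / (618 + 105) = 618 / 723 = 0.8548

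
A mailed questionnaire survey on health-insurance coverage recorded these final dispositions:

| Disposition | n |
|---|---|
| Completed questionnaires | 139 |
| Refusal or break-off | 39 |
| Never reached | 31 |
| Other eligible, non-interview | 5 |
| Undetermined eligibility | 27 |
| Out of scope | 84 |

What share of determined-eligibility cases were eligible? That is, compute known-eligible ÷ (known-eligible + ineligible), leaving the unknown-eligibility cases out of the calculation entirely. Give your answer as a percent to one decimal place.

Eligible (known): 139 + 39 + 31 + 5 = 214
e = 214 / (214 + 84) = 214 / 298 = 0.7181

71.8%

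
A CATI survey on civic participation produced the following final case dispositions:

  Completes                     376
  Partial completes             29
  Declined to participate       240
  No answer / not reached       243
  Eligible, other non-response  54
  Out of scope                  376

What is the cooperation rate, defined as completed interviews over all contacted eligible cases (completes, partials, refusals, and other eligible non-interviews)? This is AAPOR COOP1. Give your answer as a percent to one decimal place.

53.8%

Num = 376
Denom = 376 + 29 + 240 + 54 = 699
COOP1 = 376 / 699 = 0.5379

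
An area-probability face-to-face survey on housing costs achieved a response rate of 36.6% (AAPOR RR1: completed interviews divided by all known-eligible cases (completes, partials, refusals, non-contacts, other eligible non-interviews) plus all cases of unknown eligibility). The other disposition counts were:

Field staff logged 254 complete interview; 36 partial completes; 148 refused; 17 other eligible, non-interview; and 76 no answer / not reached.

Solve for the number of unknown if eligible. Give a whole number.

RR1 = 254 / D = 0.366
D = 254 / 0.366 = 694.0
Other denominator terms total 531
unknown if eligible = 694.0 − 531 ≈ 163

163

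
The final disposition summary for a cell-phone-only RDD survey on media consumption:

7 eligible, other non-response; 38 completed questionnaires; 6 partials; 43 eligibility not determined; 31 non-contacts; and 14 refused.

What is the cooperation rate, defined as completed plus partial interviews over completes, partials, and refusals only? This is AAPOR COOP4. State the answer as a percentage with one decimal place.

Top: 38 + 6 = 44
Base: 38 + 6 + 14 = 58
COOP4 = 44 / 58 = 0.7586

75.9%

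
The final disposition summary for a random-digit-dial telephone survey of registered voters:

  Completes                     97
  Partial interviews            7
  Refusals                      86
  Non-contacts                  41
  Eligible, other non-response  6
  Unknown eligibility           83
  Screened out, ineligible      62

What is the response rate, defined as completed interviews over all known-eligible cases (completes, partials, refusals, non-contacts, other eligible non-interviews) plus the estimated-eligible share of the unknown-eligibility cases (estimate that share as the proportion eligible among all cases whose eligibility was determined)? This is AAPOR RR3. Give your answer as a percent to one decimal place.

Top = 97
Eligible (known) = 97 + 7 + 86 + 41 + 6 = 237
e = 237 / (237 + 62) = 237 / 299 = 0.7926
e × U = 0.7926 × 83 = 65.79
Denom = 237 + 65.79 = 302.79
RR3 = 97 / 302.79 = 0.3204

32.0%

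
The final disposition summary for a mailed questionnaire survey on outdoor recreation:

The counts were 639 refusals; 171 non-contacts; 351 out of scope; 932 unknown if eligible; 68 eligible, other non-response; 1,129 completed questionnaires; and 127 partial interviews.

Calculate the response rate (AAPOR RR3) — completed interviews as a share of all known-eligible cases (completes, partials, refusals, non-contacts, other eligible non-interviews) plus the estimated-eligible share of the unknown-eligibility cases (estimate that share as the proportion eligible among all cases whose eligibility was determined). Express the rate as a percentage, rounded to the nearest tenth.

38.5%

Numerator = 1129
Eligible (known) = 1129 + 127 + 639 + 171 + 68 = 2134
e = 2134 / (2134 + 351) = 2134 / 2485 = 0.8588
Estimated eligible among unknowns = 0.8588 × 932 = 800.40
Denom = 2134 + 800.40 = 2934.40
RR3 = 1129 / 2934.40 = 0.3847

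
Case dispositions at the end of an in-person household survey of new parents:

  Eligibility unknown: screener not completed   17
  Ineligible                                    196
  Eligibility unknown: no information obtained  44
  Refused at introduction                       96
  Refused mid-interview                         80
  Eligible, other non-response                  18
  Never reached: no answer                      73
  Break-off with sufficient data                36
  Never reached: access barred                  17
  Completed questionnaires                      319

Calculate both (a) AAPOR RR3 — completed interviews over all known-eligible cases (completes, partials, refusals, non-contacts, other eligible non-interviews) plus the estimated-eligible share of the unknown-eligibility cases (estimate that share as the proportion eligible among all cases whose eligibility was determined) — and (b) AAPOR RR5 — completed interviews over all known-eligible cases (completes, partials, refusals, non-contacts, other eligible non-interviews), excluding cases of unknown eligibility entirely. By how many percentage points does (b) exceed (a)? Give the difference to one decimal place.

3.4

Refusal or break-off = 96 + 80 = 176
Non-contacts = 73 + 17 = 90
Unknown eligibility = 17 + 44 = 61
Top → 319
Known eligible → 319 + 36 + 176 + 90 + 18 = 639
e = 639 / (639 + 196) = 639 / 835 = 0.7653
Eligible share of unknowns → 0.7653 × 61 = 46.68
Denominator → 639 + 46.68 = 685.68
RR3 = 319 / 685.68 = 0.4652
Denominator → 319 + 36 + 176 + 90 + 18 = 639
RR5 = 319 / 639 = 0.4992
Difference = 49.92 − 46.52 = 3.40 percentage points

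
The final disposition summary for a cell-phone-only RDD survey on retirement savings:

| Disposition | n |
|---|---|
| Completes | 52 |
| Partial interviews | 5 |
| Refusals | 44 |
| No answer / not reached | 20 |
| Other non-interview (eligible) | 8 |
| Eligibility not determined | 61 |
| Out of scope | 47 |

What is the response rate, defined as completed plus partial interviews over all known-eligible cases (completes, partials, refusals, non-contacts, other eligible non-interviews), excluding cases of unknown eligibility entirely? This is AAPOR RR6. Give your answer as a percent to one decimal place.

Num = 52 + 5 = 57
Denom = 52 + 5 + 44 + 20 + 8 = 129
RR6 = 57 / 129 = 0.4419

44.2%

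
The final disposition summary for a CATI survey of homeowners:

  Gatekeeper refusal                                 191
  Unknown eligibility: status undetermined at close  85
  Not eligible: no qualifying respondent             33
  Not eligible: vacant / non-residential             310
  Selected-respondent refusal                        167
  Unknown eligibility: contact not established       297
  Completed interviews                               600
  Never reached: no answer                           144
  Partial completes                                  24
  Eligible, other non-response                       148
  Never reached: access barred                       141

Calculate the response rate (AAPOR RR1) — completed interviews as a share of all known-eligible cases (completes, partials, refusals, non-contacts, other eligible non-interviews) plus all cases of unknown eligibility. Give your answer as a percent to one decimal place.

Refusals = 191 + 167 = 358
No contact after all attempts = 144 + 141 = 285
Undetermined eligibility = 297 + 85 = 382
Ineligible = 33 + 310 = 343
Num → 600
Denominator → 600 + 24 + 358 + 285 + 148 + 382 = 1797
RR1 = 600 / 1797 = 0.3339

33.4%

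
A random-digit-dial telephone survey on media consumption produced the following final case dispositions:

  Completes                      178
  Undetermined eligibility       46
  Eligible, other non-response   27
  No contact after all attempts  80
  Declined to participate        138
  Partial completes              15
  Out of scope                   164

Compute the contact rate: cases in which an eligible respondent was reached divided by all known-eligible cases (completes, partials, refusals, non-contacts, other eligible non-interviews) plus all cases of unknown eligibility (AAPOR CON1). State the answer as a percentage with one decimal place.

Numerator = 178 + 15 + 138 + 27 = 358
Base = 178 + 15 + 138 + 80 + 27 + 46 = 484
CON1 = 358 / 484 = 0.7397

74.0%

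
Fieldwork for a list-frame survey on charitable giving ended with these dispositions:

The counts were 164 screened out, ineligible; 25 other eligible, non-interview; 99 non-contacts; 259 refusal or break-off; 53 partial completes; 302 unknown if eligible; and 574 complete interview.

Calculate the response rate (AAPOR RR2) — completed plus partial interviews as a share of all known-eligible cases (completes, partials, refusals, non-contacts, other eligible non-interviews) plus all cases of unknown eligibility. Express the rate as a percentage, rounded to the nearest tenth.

47.8%

Numerator = 574 + 53 = 627
Base = 574 + 53 + 259 + 99 + 25 + 302 = 1312
RR2 = 627 / 1312 = 0.4779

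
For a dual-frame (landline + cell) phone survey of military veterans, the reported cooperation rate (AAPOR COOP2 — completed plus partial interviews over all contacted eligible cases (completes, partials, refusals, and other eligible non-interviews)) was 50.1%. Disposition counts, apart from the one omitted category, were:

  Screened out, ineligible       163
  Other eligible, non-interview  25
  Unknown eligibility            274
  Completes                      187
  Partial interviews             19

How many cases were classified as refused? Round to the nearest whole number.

Num: 187 + 19 = 206
COOP2 = 206 / D = 0.501
D = 206 / 0.501 = 411.2
Other denominator terms total 231
refused = 411.2 − 231 ≈ 180

180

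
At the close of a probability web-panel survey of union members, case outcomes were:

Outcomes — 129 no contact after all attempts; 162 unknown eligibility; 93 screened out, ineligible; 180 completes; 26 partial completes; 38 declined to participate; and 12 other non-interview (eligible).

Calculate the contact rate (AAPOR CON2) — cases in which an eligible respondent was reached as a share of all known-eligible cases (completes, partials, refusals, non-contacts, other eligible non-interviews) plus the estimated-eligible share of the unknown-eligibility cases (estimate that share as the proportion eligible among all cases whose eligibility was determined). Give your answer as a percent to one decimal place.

Numerator → 180 + 26 + 38 + 12 = 256
Eligible (known) → 180 + 26 + 38 + 129 + 12 = 385
e = 385 / (385 + 93) = 385 / 478 = 0.8054
Eligible share of unknowns → 0.8054 × 162 = 130.47
Denom → 385 + 130.47 = 515.47
CON2 = 256 / 515.47 = 0.4966

49.7%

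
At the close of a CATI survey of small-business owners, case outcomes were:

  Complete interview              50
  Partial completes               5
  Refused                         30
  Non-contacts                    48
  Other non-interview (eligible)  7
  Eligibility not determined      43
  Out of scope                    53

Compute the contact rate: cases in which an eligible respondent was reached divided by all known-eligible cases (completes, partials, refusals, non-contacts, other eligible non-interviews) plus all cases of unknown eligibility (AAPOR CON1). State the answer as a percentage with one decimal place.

Num: 50 + 5 + 30 + 7 = 92
Base: 50 + 5 + 30 + 48 + 7 + 43 = 183
CON1 = 92 / 183 = 0.5027

50.3%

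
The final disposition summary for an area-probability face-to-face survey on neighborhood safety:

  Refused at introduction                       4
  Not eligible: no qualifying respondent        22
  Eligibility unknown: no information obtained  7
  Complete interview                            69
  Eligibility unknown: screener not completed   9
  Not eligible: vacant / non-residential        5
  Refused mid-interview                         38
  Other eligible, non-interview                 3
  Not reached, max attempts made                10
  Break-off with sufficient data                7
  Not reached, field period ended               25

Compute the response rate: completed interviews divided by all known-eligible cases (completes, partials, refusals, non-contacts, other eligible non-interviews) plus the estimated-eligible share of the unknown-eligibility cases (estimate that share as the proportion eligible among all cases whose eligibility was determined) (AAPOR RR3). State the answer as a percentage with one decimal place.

Declined to participate = 4 + 38 = 42
No answer / not reached = 25 + 10 = 35
Unknown if eligible = 9 + 7 = 16
Screened out, ineligible = 22 + 5 = 27
Numerator → 69
Eligible (known) → 69 + 7 + 42 + 35 + 3 = 156
e = 156 / (156 + 27) = 156 / 183 = 0.8525
Estimated eligible among unknowns → 0.8525 × 16 = 13.64
Denominator → 156 + 13.64 = 169.64
RR3 = 69 / 169.64 = 0.4067

40.7%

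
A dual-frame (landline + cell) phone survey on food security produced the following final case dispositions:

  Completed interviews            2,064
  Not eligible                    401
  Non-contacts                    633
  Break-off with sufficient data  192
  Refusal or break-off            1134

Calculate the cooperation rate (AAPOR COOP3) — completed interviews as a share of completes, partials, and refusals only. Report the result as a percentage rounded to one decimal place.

60.9%

Top: 2064
Denom: 2064 + 192 + 1134 = 3390
COOP3 = 2064 / 3390 = 0.6088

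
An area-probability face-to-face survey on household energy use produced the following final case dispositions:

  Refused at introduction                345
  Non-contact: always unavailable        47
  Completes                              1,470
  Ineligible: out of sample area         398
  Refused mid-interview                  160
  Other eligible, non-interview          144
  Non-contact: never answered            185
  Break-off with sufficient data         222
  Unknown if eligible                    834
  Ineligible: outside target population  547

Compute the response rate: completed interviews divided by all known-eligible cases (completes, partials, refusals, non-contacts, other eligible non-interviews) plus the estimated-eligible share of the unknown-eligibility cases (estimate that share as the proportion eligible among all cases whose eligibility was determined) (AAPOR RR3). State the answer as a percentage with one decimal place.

Declined to participate = 345 + 160 = 505
No contact after all attempts = 185 + 47 = 232
Not eligible = 547 + 398 = 945
Top: 1470
Determined eligible: 1470 + 222 + 505 + 232 + 144 = 2573
e = 2573 / (2573 + 945) = 2573 / 3518 = 0.7314
Estimated eligible among unknowns: 0.7314 × 834 = 609.99
Denom: 2573 + 609.99 = 3182.99
RR3 = 1470 / 3182.99 = 0.4618

46.2%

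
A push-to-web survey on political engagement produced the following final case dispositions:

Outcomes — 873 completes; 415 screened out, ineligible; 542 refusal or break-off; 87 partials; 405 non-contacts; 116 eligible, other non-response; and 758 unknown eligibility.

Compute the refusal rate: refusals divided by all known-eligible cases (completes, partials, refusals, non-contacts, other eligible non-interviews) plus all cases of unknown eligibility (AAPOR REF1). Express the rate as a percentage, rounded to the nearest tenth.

Num: 542
Denom: 873 + 87 + 542 + 405 + 116 + 758 = 2781
REF1 = 542 / 2781 = 0.1949

19.5%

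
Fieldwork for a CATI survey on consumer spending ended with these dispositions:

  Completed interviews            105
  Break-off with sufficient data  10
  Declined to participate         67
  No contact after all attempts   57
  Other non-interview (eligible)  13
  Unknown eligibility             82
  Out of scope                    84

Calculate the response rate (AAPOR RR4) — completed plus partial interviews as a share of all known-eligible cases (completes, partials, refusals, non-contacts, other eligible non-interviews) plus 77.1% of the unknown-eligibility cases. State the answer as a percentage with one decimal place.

Top → 105 + 10 = 115
Determined eligible → 105 + 10 + 67 + 57 + 13 = 252
e × U → 0.7710 × 82 = 63.22
Denominator → 252 + 63.22 = 315.22
RR4 = 115 / 315.22 = 0.3648

36.5%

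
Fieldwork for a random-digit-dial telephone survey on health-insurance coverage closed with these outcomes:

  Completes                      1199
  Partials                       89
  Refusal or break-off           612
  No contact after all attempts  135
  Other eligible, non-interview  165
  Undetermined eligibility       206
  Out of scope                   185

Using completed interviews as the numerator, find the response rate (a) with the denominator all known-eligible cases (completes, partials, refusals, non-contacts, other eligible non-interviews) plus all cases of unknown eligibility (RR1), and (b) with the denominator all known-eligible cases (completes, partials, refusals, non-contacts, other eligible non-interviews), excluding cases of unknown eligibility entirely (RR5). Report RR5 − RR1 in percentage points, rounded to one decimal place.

4.7

Num = 1199
Denominator = 1199 + 89 + 612 + 135 + 165 + 206 = 2406
RR1 = 1199 / 2406 = 0.4983
Denominator = 1199 + 89 + 612 + 135 + 165 = 2200
RR5 = 1199 / 2200 = 0.5450
Difference = 54.50 − 49.83 = 4.67 percentage points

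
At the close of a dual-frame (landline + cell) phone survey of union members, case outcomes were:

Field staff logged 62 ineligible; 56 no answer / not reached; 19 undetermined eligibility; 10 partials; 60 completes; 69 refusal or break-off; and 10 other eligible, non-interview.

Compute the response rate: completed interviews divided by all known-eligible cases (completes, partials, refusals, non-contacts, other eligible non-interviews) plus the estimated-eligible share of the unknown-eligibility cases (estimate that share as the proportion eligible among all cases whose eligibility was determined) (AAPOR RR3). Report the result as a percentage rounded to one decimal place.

27.3%

Top → 60
Known eligible → 60 + 10 + 69 + 56 + 10 = 205
e = 205 / (205 + 62) = 205 / 267 = 0.7678
Eligible share of unknowns → 0.7678 × 19 = 14.59
Denominator → 205 + 14.59 = 219.59
RR3 = 60 / 219.59 = 0.2732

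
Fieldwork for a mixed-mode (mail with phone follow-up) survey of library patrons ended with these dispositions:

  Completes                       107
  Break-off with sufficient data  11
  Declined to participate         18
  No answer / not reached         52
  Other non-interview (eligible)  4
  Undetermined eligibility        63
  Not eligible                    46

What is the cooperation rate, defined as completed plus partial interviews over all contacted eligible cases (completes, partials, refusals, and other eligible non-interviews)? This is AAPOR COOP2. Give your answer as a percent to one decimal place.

84.3%

Top → 107 + 11 = 118
Denom → 107 + 11 + 18 + 4 = 140
COOP2 = 118 / 140 = 0.8429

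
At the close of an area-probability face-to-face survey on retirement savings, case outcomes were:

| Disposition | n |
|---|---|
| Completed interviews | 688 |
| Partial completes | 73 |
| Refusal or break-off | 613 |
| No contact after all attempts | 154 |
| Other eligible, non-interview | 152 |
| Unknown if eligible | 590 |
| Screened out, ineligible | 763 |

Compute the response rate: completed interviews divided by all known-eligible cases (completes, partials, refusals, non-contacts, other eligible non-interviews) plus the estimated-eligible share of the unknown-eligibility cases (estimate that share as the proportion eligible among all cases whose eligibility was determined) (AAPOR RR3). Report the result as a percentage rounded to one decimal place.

Top = 688
Known eligible = 688 + 73 + 613 + 154 + 152 = 1680
e = 1680 / (1680 + 763) = 1680 / 2443 = 0.6877
Eligible share of unknowns = 0.6877 × 590 = 405.74
Denominator = 1680 + 405.74 = 2085.74
RR3 = 688 / 2085.74 = 0.3299

33.0%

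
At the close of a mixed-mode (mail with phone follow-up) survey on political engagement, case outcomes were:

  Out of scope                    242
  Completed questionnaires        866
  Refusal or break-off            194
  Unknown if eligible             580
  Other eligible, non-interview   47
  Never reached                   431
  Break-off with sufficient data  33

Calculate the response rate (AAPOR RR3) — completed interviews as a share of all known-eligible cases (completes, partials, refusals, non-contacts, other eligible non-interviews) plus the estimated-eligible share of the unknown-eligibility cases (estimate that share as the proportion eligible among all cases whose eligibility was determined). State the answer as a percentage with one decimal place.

Top → 866
Determined eligible → 866 + 33 + 194 + 431 + 47 = 1571
e = 1571 / (1571 + 242) = 1571 / 1813 = 0.8665
Eligible share of unknowns → 0.8665 × 580 = 502.57
Denominator → 1571 + 502.57 = 2073.57
RR3 = 866 / 2073.57 = 0.4176

41.8%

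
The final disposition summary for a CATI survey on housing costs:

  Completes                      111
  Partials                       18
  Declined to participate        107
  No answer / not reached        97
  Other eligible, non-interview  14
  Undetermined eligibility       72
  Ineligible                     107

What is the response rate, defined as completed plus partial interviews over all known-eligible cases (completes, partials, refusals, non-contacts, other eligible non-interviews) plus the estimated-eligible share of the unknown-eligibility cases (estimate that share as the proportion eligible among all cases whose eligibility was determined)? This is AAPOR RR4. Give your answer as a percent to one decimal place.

Top → 111 + 18 = 129
Determined eligible → 111 + 18 + 107 + 97 + 14 = 347
e = 347 / (347 + 107) = 347 / 454 = 0.7643
Estimated eligible among unknowns → 0.7643 × 72 = 55.03
Base → 347 + 55.03 = 402.03
RR4 = 129 / 402.03 = 0.3209

32.1%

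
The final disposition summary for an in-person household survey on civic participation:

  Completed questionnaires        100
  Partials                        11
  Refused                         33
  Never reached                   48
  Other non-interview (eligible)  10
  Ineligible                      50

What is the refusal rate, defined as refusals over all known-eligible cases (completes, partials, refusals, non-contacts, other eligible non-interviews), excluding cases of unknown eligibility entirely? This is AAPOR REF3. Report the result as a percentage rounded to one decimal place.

16.3%

Num → 33
Base → 100 + 11 + 33 + 48 + 10 = 202
REF3 = 33 / 202 = 0.1634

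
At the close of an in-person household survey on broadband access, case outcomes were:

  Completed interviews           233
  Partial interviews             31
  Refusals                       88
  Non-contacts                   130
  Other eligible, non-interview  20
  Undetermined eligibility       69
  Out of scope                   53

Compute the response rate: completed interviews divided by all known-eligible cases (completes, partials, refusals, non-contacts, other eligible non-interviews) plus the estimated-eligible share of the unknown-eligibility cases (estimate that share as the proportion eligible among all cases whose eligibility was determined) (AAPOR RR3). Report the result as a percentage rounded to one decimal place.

41.3%

Num → 233
Known eligible → 233 + 31 + 88 + 130 + 20 = 502
e = 502 / (502 + 53) = 502 / 555 = 0.9045
Estimated eligible among unknowns → 0.9045 × 69 = 62.41
Base → 502 + 62.41 = 564.41
RR3 = 233 / 564.41 = 0.4128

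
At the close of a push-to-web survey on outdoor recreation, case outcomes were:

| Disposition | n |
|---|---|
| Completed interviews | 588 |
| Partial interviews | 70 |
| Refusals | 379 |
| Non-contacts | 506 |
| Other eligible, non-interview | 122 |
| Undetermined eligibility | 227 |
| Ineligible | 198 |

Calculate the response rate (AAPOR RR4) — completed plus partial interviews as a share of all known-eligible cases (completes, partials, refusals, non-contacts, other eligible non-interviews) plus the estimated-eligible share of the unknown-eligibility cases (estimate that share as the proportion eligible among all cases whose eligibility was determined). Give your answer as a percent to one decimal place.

35.2%

Numerator: 588 + 70 = 658
Eligible (known): 588 + 70 + 379 + 506 + 122 = 1665
e = 1665 / (1665 + 198) = 1665 / 1863 = 0.8937
Eligible share of unknowns: 0.8937 × 227 = 202.87
Base: 1665 + 202.87 = 1867.87
RR4 = 658 / 1867.87 = 0.3523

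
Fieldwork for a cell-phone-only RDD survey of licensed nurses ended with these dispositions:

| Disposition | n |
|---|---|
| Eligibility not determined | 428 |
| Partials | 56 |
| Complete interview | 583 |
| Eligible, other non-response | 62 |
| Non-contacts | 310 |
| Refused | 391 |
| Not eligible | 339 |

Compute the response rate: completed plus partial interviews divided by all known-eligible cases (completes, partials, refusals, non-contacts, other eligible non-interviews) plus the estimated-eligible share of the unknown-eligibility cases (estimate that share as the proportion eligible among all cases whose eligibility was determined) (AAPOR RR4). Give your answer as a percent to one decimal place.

36.6%

Num = 583 + 56 = 639
Determined eligible = 583 + 56 + 391 + 310 + 62 = 1402
e = 1402 / (1402 + 339) = 1402 / 1741 = 0.8053
Estimated eligible among unknowns = 0.8053 × 428 = 344.67
Denominator = 1402 + 344.67 = 1746.67
RR4 = 639 / 1746.67 = 0.3658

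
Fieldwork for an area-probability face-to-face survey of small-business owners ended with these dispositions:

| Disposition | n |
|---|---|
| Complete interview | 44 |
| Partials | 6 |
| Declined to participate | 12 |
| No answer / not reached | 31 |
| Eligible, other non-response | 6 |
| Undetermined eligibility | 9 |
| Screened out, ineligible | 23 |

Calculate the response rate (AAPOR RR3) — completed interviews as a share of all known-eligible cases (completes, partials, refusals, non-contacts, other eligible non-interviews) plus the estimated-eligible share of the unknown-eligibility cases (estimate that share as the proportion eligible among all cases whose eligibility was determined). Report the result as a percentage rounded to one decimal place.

41.4%

Num = 44
Determined eligible = 44 + 6 + 12 + 31 + 6 = 99
e = 99 / (99 + 23) = 99 / 122 = 0.8115
e × U = 0.8115 × 9 = 7.30
Denom = 99 + 7.30 = 106.30
RR3 = 44 / 106.30 = 0.4139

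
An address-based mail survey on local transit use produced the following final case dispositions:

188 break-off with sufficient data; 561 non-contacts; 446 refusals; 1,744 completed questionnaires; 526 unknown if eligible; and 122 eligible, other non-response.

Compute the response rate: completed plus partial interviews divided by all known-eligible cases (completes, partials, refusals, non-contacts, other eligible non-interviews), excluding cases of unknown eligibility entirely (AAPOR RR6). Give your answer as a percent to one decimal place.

63.1%

Num: 1744 + 188 = 1932
Denominator: 1744 + 188 + 446 + 561 + 122 = 3061
RR6 = 1932 / 3061 = 0.6312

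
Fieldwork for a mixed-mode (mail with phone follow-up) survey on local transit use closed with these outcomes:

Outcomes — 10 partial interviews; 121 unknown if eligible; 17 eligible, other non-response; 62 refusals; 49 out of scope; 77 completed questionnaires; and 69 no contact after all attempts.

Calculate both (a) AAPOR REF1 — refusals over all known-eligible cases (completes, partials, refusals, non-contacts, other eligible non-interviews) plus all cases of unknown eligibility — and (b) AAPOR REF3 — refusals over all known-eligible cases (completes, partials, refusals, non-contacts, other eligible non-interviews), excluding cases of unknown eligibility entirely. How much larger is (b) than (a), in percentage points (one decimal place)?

Top: 62
Denom: 77 + 10 + 62 + 69 + 17 + 121 = 356
REF1 = 62 / 356 = 0.1742
Denom: 77 + 10 + 62 + 69 + 17 = 235
REF3 = 62 / 235 = 0.2638
Difference = 26.38 − 17.42 = 8.96 percentage points

9.0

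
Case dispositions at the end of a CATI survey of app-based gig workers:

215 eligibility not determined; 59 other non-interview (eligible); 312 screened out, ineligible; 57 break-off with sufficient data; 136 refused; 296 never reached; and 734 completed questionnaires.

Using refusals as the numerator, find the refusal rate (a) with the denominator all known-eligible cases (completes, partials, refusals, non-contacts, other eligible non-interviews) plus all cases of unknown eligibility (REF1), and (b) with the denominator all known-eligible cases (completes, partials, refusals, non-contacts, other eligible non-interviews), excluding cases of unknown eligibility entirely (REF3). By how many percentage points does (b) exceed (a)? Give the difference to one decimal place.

Numerator → 136
Denom → 734 + 57 + 136 + 296 + 59 + 215 = 1497
REF1 = 136 / 1497 = 0.0908
Denom → 734 + 57 + 136 + 296 + 59 = 1282
REF3 = 136 / 1282 = 0.1061
Difference = 10.61 − 9.08 = 1.53 percentage points

1.5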